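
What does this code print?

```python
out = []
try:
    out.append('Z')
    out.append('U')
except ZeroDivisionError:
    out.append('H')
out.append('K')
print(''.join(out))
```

Execution trace: 'Z' (try body) → 'U' (try body, no exception) → 'K' (after the try/except). Output: ZUK

Answer: ZUK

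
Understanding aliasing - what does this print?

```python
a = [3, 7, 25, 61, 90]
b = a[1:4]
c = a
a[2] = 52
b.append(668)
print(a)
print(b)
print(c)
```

Key concept: slice vs alias.
Step by step:
`a = [3, 7, 25, 61, 90]` → a = [3, 7, 25, 61, 90]
`b = a[1:4]` → b = [7, 25, 61]
`c = a` → c = [3, 7, 25, 61, 90] (same object as a)
`a[2] = 52` → a = [3, 7, 52, 61, 90] (same object as c); c = [3, 7, 52, 61, 90] (same object as a)
`b.append(668)` → b = [7, 25, 61, 668]
`print(a)` → prints [3, 7, 52, 61, 90]
`print(b)` → prints [7, 25, 61, 668]
`print(c)` → prints [3, 7, 52, 61, 90]

Answer:
[3, 7, 52, 61, 90]
[7, 25, 61, 668]
[3, 7, 52, 61, 90]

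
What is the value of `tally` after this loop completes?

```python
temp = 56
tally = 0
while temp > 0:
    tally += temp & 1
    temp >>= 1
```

Count set bits in 56 (binary: 0b111000)
`tally` takes the values: 0 → 1 → 2 → 3

Answer: 3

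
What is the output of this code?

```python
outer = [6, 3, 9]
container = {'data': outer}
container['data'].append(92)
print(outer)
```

Key concept: dict holds reference to list.
Step by step:
`outer = [6, 3, 9]` → outer = [6, 3, 9]
`container = {'data': outer}` → container = {'data': [6, 3, 9]}
`container['data'].append(92)` → outer = [6, 3, 9, 92]; container = {'data': [6, 3, 9, 92]}
`print(outer)` → prints [6, 3, 9, 92]

Answer: [6, 3, 9, 92]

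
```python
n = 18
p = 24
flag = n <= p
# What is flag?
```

Trace:
`n = 18` → n = 18
`p = 24` → p = 24
`flag = n <= p` → flag = True
So flag = True

Answer: True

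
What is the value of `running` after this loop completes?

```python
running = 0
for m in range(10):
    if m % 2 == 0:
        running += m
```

Sum of even numbers 0 to 9
`running` takes the values: 0 → 2 → 6 → 12 → 20

Answer: 20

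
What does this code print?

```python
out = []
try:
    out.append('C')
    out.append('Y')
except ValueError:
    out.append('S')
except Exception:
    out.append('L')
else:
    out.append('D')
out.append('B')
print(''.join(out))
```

Execution trace: 'C' (try body) → 'Y' (try body, no exception) → 'D' (else) → 'B' (after the try/except). Output: CYDB

Answer: CYDB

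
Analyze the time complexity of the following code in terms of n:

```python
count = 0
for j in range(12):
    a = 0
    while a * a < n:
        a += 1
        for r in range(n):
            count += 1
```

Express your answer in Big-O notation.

Each loop level contributes: 1 × √n × n. Multiplying the contributions gives O(n√n).

Answer: O(n√n)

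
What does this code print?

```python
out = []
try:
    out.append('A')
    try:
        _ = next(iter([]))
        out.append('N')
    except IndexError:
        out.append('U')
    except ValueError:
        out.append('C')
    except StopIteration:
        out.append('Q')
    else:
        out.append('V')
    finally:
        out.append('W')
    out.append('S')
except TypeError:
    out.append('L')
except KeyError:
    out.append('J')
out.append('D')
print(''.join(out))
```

Execution trace: 'A' (try body) → 'Q' (inner except StopIteration) → 'W' (inner finally) → 'S' (try body, no exception) → 'D' (after the try/except). Output: AQWSD

Answer: AQWSD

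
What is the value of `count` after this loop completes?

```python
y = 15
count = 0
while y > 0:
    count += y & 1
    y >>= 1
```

Count set bits in 15 (binary: 0b1111)
`count` takes the values: 0 → 1 → 2 → 3 → 4

Answer: 4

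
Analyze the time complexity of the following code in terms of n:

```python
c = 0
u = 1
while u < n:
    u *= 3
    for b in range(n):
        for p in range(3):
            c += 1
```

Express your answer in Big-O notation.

Each loop level contributes: log n × n × 1. Multiplying the contributions gives O(n log n).

Answer: O(n log n)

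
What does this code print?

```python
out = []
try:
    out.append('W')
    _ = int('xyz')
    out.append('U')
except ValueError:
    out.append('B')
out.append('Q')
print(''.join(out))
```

Execution trace: 'W' (try body) → 'B' (except ValueError) → 'Q' (after the try/except). Output: WBQ

Answer: WBQ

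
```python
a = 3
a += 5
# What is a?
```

Trace:
`a = 3` → a = 3
`a += 5` → a = 8
So a = 8

Answer: 8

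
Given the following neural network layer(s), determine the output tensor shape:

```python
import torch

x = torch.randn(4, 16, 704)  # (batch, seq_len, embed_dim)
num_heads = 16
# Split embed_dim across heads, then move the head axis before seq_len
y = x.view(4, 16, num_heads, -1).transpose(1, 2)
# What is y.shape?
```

Input: (4, 16, 704) -> head_dim = 704 // 16 = 44; after view: (4, 16, 16, 44) -> after transpose(1, 2): (4, 16, 16, 44) -> Output: (4, 16, 16, 44)

Answer: (4, 16, 16, 44)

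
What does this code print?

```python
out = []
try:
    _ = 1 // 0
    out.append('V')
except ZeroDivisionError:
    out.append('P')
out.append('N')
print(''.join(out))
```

Execution trace: 'P' (except ZeroDivisionError) → 'N' (after the try/except). Output: PN

Answer: PN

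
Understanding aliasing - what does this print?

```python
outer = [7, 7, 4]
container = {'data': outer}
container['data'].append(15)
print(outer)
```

Key concept: dict holds reference to list.
Step by step:
`outer = [7, 7, 4]` → outer = [7, 7, 4]
`container = {'data': outer}` → container = {'data': [7, 7, 4]}
`container['data'].append(15)` → outer = [7, 7, 4, 15]; container = {'data': [7, 7, 4, 15]}
`print(outer)` → prints [7, 7, 4, 15]

Answer: [7, 7, 4, 15]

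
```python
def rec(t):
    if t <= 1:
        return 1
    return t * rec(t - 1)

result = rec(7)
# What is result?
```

rec(7) = 7 * 6 * 5 * 4 * 3 * 2 * 1 = 5040

Answer: 5040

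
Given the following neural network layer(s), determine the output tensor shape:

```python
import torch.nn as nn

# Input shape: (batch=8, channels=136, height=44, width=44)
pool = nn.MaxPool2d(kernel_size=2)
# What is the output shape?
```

Input: (8, 136, 44, 44) -> Output: (8, 136, 22, 22)

Answer: (8, 136, 22, 22)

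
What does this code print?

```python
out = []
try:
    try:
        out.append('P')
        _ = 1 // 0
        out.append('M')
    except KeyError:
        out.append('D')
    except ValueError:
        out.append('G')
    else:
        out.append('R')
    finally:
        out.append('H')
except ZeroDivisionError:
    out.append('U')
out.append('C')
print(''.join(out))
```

Execution trace: 'P' (try body) → 'H' (finally) → 'U' (outer except ZeroDivisionError) → 'C' (after the try/except). Output: PHUC

Answer: PHUC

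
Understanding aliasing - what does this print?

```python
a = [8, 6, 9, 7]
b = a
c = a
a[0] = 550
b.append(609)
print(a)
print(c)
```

Key concept: multiple aliases.
Step by step:
`a = [8, 6, 9, 7]` → a = [8, 6, 9, 7]
`b = a` → b = [8, 6, 9, 7] (same object as a)
`c = a` → c = [8, 6, 9, 7] (same object as a, b)
`a[0] = 550` → a = [550, 6, 9, 7] (same object as b, c); b = [550, 6, 9, 7] (same object as a, c); c = [550, 6, 9, 7] (same object as a, b)
`b.append(609)` → a = [550, 6, 9, 7, 609] (same object as b, c); b = [550, 6, 9, 7, 609] (same object as a, c); c = [550, 6, 9, 7, 609] (same object as a, b)
`print(a)` → prints [550, 6, 9, 7, 609]
`print(c)` → prints [550, 6, 9, 7, 609]

Answer:
[550, 6, 9, 7, 609]
[550, 6, 9, 7, 609]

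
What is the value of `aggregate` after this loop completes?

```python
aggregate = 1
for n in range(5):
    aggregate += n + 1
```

Start at 1, add 1 to 5 = 16
`aggregate` takes the values: 1 → 2 → 4 → 7 → 11 → 16

Answer: 16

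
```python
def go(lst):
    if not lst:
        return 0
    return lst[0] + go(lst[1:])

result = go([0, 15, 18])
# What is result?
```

0 + 15 + 18 + 0 = 33

Answer: 33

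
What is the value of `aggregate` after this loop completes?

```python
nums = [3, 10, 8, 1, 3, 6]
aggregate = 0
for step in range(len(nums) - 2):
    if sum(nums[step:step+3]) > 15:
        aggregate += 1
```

Count windows with sum > 15
`aggregate` takes the values: 0 → 1 → 2

Answer: 2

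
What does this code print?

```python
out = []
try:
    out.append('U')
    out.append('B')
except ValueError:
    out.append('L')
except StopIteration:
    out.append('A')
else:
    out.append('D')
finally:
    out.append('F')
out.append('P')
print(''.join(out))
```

Execution trace: 'U' (try body) → 'B' (try body, no exception) → 'D' (else) → 'F' (finally) → 'P' (after the try/except). Output: UBDFP

Answer: UBDFP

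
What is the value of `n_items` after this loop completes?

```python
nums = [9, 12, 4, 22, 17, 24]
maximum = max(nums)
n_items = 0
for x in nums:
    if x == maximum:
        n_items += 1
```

Count of max value 24 in [9, 12, 4, 22, 17, 24]
`n_items` takes the values: 0 → 1

Answer: 1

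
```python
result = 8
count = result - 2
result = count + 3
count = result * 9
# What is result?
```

Trace:
`result = 8` → result = 8
`count = result - 2` → count = 6
`result = count + 3` → result = 9
`count = result * 9` → count = 81
So result = 9

Answer: 9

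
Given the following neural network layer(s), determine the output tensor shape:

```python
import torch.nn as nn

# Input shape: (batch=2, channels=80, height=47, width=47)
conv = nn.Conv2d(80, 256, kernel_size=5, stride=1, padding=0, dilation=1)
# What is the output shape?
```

Input: (2, 80, 47, 47) -> Output: (2, 256, 43, 43)

Answer: (2, 256, 43, 43)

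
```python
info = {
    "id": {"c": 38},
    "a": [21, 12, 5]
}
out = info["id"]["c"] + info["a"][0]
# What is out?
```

Trace:
`info = { ...` → info = {'id': {'c': 38}, 'a': [21, 12, 5]}
`out = info["id"]["c"] + info["a"][0]` → out = 59
So out = 59

Answer: 59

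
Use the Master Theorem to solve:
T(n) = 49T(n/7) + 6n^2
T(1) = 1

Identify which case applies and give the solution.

a=49, b=7, f(n)=6n^2. log_7(49) = 2. Since c=2 = 2, Case 2 applies: T(n) = Θ(n^log_b(a) · log n) = O(n^2 log n).

Answer: O(n^2 log n) - Case 2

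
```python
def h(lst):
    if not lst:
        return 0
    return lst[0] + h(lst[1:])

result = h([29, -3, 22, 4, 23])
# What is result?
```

29 + (-3) + 22 + 4 + 23 + 0 = 75

Answer: 75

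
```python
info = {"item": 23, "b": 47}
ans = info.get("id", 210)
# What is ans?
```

Trace:
`info = {"item": 23, "b": 47}` → info = {'item': 23, 'b': 47}
`ans = info.get("id", 210)` → ans = 210
So ans = 210

Answer: 210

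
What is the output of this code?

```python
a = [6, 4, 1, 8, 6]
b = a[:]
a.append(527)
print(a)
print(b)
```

Key concept: slice [:] creates copy.
Step by step:
`a = [6, 4, 1, 8, 6]` → a = [6, 4, 1, 8, 6]
`b = a[:]` → b = [6, 4, 1, 8, 6]
`a.append(527)` → a = [6, 4, 1, 8, 6, 527]
`print(a)` → prints [6, 4, 1, 8, 6, 527]
`print(b)` → prints [6, 4, 1, 8, 6]

Answer:
[6, 4, 1, 8, 6, 527]
[6, 4, 1, 8, 6]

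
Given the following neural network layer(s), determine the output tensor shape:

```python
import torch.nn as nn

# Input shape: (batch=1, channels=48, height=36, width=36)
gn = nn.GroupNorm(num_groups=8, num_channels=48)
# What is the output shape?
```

Input: (1, 48, 36, 36) -> Output: (1, 48, 36, 36)

Answer: (1, 48, 36, 36)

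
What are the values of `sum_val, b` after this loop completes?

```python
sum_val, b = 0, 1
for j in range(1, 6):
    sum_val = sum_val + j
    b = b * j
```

Sum and factorial of 1 to 5
`sum_val, b` takes the values: (0, 1) → (1, 1) → (3, 1) → (3, 2) → (6, 2) → (6, 6) → (10, 6) → (10, 24) → (15, 24) → (15, 120)

Answer: 15, 120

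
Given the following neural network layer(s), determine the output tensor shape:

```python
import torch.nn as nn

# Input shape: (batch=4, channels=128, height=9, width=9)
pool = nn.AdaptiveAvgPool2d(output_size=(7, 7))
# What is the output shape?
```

Input: (4, 128, 9, 9) -> Output: (4, 128, 7, 7)

Answer: (4, 128, 7, 7)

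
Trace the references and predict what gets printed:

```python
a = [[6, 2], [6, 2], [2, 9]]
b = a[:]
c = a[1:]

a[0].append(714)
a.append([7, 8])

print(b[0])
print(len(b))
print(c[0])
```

Key concept: slice with nested mutation.
Step by step:
`a = [[6, 2], [6, 2], [2, 9]]` → a = [[6, 2], [6, 2], [2, 9]]
`b = a[:]` → b = [[6, 2], [6, 2], [2, 9]]
`c = a[1:]` → c = [[6, 2], [2, 9]]
`a[0].append(714)` → a = [[6, 2, 714], [6, 2], [2, 9]]; b = [[6, 2, 714], [6, 2], [2, 9]]
`a.append([7, 8])` → a = [[6, 2, 714], [6, 2], [2, 9], [7, 8]]
`print(b[0])` → prints [6, 2, 714]
`print(len(b))` → prints 3
`print(c[0])` → prints [6, 2]

Answer:
[6, 2, 714]
3
[6, 2]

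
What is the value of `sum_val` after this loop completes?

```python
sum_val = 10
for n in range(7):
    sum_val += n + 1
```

Start at 10, add 1 to 7 = 38
`sum_val` takes the values: 10 → 11 → 13 → 16 → 20 → 25 → 31 → 38

Answer: 38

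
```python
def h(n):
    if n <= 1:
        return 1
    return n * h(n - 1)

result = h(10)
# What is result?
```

h(10) = 10 * 9 * 8 * 7 * 6 * 5 * 4 * 3 * 2 * 1 = 3628800

Answer: 3628800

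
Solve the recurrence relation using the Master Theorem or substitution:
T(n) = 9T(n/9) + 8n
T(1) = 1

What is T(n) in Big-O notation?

By Master Theorem: a=9, b=9, f(n)=8n. Since log_9(9) = 1 and f(n) = Θ(n^1), Case 2 applies. T(n) = O(n log n).

Answer: O(n log n)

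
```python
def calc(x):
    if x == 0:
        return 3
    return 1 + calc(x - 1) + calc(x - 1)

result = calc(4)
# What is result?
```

calc(x) = 1 + 2·calc(x-1), calc(0)=3. Closed form: (3+1)·2^4 - 1 = 63.

Answer: 63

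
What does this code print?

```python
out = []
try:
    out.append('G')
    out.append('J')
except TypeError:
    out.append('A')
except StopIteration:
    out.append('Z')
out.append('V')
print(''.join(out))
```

Execution trace: 'G' (try body) → 'J' (try body, no exception) → 'V' (after the try/except). Output: GJV

Answer: GJV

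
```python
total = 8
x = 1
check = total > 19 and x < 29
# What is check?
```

Trace:
`total = 8` → total = 8
`x = 1` → x = 1
`check = total > 19 and x < 29` → check = False
So check = False

Answer: False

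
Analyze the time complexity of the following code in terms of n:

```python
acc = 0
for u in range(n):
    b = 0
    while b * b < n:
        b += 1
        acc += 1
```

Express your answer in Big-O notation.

Each loop level contributes: n × √n. Multiplying the contributions gives O(n√n).

Answer: O(n√n)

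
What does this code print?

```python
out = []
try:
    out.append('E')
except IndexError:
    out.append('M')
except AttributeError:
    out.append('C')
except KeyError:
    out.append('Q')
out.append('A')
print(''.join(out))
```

Execution trace: 'E' (try body, no exception) → 'A' (after the try/except). Output: EA

Answer: EA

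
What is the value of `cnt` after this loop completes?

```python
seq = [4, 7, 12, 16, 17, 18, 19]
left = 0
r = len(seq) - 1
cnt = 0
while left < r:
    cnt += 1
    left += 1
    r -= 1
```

Iterations until pointers meet (list length 7)
`cnt` takes the values: 0 → 1 → 2 → 3

Answer: 3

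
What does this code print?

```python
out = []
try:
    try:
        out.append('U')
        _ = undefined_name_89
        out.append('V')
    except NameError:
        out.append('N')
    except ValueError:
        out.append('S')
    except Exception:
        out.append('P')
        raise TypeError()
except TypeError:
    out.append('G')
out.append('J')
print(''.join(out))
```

Execution trace: 'U' (try body) → 'N' (except NameError) → 'J' (after the try/except). Output: UNJ

Answer: UNJ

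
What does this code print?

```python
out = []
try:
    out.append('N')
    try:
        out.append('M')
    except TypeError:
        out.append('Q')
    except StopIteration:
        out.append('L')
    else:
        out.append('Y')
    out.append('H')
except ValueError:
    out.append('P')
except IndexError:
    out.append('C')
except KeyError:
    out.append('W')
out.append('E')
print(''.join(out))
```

Execution trace: 'N' (try body) → 'M' (inner try body, no exception) → 'Y' (inner else) → 'H' (try body, no exception) → 'E' (after the try/except). Output: NMYHE

Answer: NMYHE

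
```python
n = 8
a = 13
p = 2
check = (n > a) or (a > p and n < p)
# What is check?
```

Trace:
`n = 8` → n = 8
`a = 13` → a = 13
`p = 2` → p = 2
`check = (n > a) or (a > p and n < p)` → check = False
So check = False

Answer: False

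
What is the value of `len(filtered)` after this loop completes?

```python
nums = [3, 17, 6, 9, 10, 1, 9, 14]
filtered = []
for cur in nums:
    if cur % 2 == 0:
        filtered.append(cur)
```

Count even numbers in [3, 17, 6, 9, 10, 1, 9, 14]
`filtered` takes the values: [] → [6] → [6, 10] → [6, 10, 14]
So `len(filtered)` = 3

Answer: 3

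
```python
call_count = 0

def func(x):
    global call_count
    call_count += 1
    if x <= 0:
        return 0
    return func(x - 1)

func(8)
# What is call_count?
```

Linear recursion stepping by 1: 9 calls from x=8 down to ≤0.

Answer: 9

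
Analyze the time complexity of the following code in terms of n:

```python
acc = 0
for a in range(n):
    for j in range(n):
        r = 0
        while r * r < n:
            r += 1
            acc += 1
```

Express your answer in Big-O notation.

Each loop level contributes: n × n × √n. Multiplying the contributions gives O(n^2√n).

Answer: O(n^2√n)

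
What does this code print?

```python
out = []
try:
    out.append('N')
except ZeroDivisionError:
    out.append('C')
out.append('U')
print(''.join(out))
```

Execution trace: 'N' (try body, no exception) → 'U' (after the try/except). Output: NU

Answer: NU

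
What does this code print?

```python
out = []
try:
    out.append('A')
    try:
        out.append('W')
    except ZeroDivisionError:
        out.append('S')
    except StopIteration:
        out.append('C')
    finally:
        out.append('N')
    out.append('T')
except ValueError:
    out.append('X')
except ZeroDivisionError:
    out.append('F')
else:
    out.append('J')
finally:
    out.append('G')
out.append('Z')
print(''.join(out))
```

Execution trace: 'A' (try body) → 'W' (inner try body, no exception) → 'N' (inner finally) → 'T' (try body, no exception) → 'J' (else) → 'G' (finally) → 'Z' (after the try/except). Output: AWNTJGZ

Answer: AWNTJGZ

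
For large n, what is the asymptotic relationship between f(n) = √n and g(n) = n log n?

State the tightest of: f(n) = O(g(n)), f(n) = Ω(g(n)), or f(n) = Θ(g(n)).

√n vs n log n: f(n) = O(g(n)) but not Ω(g(n)) — n log n grows strictly faster than √n.

Answer: f(n) = O(g(n)) but not Ω(g(n)) — n log n grows strictly faster than √n.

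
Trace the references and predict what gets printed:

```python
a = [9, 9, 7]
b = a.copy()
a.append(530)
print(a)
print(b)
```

Key concept: list.copy() creates independent copy.
Step by step:
`a = [9, 9, 7]` → a = [9, 9, 7]
`b = a.copy()` → b = [9, 9, 7]
`a.append(530)` → a = [9, 9, 7, 530]
`print(a)` → prints [9, 9, 7, 530]
`print(b)` → prints [9, 9, 7]

Answer:
[9, 9, 7, 530]
[9, 9, 7]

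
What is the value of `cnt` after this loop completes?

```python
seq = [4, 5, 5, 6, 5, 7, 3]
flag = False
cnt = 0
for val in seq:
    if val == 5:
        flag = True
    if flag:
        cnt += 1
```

Count elements after first 5 in [4, 5, 5, 6, 5, 7, 3]
`cnt` takes the values: 0 → 1 → 2 → 3 → 4 → 5 → 6

Answer: 6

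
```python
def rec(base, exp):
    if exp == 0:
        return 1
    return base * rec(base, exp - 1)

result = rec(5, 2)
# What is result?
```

rec(5, 2) = 5 * 5 = 25

Answer: 25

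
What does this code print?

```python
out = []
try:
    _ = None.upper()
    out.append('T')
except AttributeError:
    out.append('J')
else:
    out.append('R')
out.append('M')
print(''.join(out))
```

Execution trace: 'J' (except AttributeError) → 'M' (after the try/except). Output: JM

Answer: JM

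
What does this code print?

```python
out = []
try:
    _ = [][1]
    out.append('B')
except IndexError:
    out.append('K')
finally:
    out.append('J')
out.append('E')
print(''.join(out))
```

Execution trace: 'K' (except IndexError) → 'J' (finally) → 'E' (after the try/except). Output: KJE

Answer: KJE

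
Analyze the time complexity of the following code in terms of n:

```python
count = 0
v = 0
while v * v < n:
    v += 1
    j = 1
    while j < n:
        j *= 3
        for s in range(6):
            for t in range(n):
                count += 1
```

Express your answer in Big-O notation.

Each loop level contributes: √n × log n × 1 × n. Multiplying the contributions gives O(n√n log n).

Answer: O(n√n log n)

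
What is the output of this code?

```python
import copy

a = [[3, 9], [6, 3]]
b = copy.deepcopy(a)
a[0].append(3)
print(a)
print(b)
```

Key concept: deep copy is fully independent.
Step by step:
`a = [[3, 9], [6, 3]]` → a = [[3, 9], [6, 3]]
`b = copy.deepcopy(a)` → b = [[3, 9], [6, 3]]
`a[0].append(3)` → a = [[3, 9, 3], [6, 3]]
`print(a)` → prints [[3, 9, 3], [6, 3]]
`print(b)` → prints [[3, 9], [6, 3]]

Answer:
[[3, 9, 3], [6, 3]]
[[3, 9], [6, 3]]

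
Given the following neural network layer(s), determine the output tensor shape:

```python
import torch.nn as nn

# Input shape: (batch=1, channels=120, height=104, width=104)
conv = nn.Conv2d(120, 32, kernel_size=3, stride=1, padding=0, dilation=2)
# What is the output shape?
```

Input: (1, 120, 104, 104) -> Output: (1, 32, 100, 100)

Answer: (1, 32, 100, 100)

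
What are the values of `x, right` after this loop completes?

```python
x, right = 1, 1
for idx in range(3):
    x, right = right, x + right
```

Fibonacci: after 3 iterations
`x, right` takes the values: (1, 1) → (1, 2) → (2, 3) → (3, 5)

Answer: 3, 5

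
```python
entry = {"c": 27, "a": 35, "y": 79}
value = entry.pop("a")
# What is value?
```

Trace:
`entry = {"c": 27, "a": 35, "y": 79}` → entry = {'c': 27, 'a': 35, 'y': 79}
`value = entry.pop("a")` → entry = {'c': 27, 'y': 79}; value = 35
So value = 35

Answer: 35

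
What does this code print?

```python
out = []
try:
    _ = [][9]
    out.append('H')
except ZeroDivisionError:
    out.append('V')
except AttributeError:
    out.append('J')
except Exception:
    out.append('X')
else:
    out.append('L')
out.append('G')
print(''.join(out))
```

Execution trace: 'X' (except Exception) → 'G' (after the try/except). Output: XG

Answer: XG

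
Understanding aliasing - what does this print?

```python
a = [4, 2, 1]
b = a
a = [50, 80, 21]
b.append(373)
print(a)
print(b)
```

Key concept: rebinding vs mutation: a is rebound to a new list, b still points at the original.
Step by step:
`a = [4, 2, 1]` → a = [4, 2, 1]
`b = a` → b = [4, 2, 1] (same object as a)
`a = [50, 80, 21]` → a = [50, 80, 21]
`b.append(373)` → b = [4, 2, 1, 373]
`print(a)` → prints [50, 80, 21]
`print(b)` → prints [4, 2, 1, 373]

Answer:
[50, 80, 21]
[4, 2, 1, 373]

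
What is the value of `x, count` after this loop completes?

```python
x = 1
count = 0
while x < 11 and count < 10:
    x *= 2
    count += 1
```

Double until >= 11 or 10 iterations
`x, count` takes the values: (1, 0) → (2, 0) → (2, 1) → (4, 1) → (4, 2) → (8, 2) → (8, 3) → (16, 3) → (16, 4)

Answer: 16, 4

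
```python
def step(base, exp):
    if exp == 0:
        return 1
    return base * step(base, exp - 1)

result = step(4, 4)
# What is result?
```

step(4, 4) = 4 * 4 * 4 * 4 = 256

Answer: 256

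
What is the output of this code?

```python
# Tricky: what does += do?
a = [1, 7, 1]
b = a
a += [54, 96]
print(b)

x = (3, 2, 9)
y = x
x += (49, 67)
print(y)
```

Key concept: += behavior differs for mutable vs immutable.
Step by step:
`a = [1, 7, 1]` → a = [1, 7, 1]
`b = a` → b = [1, 7, 1] (same object as a)
`a += [54, 96]` → a = [1, 7, 1, 54, 96] (same object as b); b = [1, 7, 1, 54, 96] (same object as a)
`print(b)` → prints [1, 7, 1, 54, 96]
`x = (3, 2, 9)` → x = (3, 2, 9)
`y = x` → y = (3, 2, 9)
`x += (49, 67)` → x = (3, 2, 9, 49, 67)
`print(y)` → prints (3, 2, 9)

Answer:
[1, 7, 1, 54, 96]
(3, 2, 9)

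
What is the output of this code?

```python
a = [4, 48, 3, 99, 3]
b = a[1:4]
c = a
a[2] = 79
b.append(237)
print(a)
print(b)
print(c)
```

Key concept: slice vs alias.
Step by step:
`a = [4, 48, 3, 99, 3]` → a = [4, 48, 3, 99, 3]
`b = a[1:4]` → b = [48, 3, 99]
`c = a` → c = [4, 48, 3, 99, 3] (same object as a)
`a[2] = 79` → a = [4, 48, 79, 99, 3] (same object as c); c = [4, 48, 79, 99, 3] (same object as a)
`b.append(237)` → b = [48, 3, 99, 237]
`print(a)` → prints [4, 48, 79, 99, 3]
`print(b)` → prints [48, 3, 99, 237]
`print(c)` → prints [4, 48, 79, 99, 3]

Answer:
[4, 48, 79, 99, 3]
[48, 3, 99, 237]
[4, 48, 79, 99, 3]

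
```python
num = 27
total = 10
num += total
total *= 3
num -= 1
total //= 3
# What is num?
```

Trace:
`num = 27` → num = 27
`total = 10` → total = 10
`num += total` → num = 37
`total *= 3` → total = 30
`num -= 1` → num = 36
`total //= 3` → total = 10
So num = 36

Answer: 36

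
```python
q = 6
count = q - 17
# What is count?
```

Trace:
`q = 6` → q = 6
`count = q - 17` → count = -11
So count = -11

Answer: -11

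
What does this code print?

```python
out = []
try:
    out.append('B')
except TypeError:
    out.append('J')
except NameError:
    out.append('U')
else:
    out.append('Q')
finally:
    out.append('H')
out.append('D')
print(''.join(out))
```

Execution trace: 'B' (try body, no exception) → 'Q' (else) → 'H' (finally) → 'D' (after the try/except). Output: BQHD

Answer: BQHD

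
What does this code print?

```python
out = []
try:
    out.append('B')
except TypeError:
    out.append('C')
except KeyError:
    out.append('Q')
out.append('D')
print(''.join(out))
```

Execution trace: 'B' (try body, no exception) → 'D' (after the try/except). Output: BD

Answer: BD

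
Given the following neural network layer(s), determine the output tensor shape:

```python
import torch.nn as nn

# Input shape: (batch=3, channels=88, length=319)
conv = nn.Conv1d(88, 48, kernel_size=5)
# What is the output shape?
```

Input: (3, 88, 319) -> Output: (3, 48, 315)

Answer: (3, 48, 315)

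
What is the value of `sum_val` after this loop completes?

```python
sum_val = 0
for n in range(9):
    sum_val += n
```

Sum of 0 to 8 = 36
`sum_val` takes the values: 0 → 1 → 3 → 6 → 10 → 15 → 21 → 28 → 36

Answer: 36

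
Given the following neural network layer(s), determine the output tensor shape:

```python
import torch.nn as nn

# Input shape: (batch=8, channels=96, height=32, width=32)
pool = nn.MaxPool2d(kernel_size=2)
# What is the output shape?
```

Input: (8, 96, 32, 32) -> Output: (8, 96, 16, 16)

Answer: (8, 96, 16, 16)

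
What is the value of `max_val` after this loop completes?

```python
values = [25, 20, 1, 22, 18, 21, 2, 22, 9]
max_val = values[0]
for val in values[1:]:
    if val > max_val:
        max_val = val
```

Maximum of [25, 20, 1, 22, 18, 21, 2, 22, 9]
`max_val` takes the values: 25

Answer: 25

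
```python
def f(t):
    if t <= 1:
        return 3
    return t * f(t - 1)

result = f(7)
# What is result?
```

f(7) = 7 * 6 * 5 * 4 * 3 * 2 * 3 = 15120

Answer: 15120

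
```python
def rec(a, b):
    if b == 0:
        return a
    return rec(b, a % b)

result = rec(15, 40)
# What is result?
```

rec(15, 40) -> rec(40, 15) -> rec(15, 10) -> rec(10, 5) -> rec(5, 0) -> 5

Answer: 5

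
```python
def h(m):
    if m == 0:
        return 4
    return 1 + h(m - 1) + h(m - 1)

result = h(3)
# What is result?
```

h(m) = 1 + 2·h(m-1), h(0)=4. Closed form: (4+1)·2^3 - 1 = 39.

Answer: 39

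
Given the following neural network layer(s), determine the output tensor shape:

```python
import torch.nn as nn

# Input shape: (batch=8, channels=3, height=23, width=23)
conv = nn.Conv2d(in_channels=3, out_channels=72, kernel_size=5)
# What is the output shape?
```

Input: (8, 3, 23, 23) -> Output: (8, 72, 19, 19)

Answer: (8, 72, 19, 19)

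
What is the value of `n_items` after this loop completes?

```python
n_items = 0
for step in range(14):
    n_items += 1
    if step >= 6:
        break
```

Loop breaks when step reaches 6, n_items is 7
`n_items` takes the values: 0 → 1 → 2 → 3 → 4 → 5 → 6 → 7

Answer: 7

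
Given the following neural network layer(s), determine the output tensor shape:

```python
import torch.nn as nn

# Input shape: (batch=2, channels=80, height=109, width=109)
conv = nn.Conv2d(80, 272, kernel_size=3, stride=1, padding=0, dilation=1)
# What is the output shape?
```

Input: (2, 80, 109, 109) -> Output: (2, 272, 107, 107)

Answer: (2, 272, 107, 107)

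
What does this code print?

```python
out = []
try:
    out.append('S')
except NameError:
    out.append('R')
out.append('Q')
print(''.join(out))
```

Execution trace: 'S' (try body, no exception) → 'Q' (after the try/except). Output: SQ

Answer: SQ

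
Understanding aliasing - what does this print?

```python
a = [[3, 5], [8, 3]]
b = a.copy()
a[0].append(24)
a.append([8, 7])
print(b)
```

Key concept: shallow copy with nested lists.
Step by step:
`a = [[3, 5], [8, 3]]` → a = [[3, 5], [8, 3]]
`b = a.copy()` → b = [[3, 5], [8, 3]]
`a[0].append(24)` → a = [[3, 5, 24], [8, 3]]; b = [[3, 5, 24], [8, 3]]
`a.append([8, 7])` → a = [[3, 5, 24], [8, 3], [8, 7]]
`print(b)` → prints [[3, 5, 24], [8, 3]]

Answer: [[3, 5, 24], [8, 3]]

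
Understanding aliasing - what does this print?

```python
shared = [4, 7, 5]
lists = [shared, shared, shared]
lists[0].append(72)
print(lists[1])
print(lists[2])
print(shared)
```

Key concept: list of same reference.
Step by step:
`shared = [4, 7, 5]` → shared = [4, 7, 5]
`lists = [shared, shared, shared]` → lists = [[4, 7, 5], [4, 7, 5], [4, 7, 5]]
`lists[0].append(72)` → shared = [4, 7, 5, 72]; lists = [[4, 7, 5, 72], [4, 7, 5, 72], [4, 7, 5, 72]]
`print(lists[1])` → prints [4, 7, 5, 72]
`print(lists[2])` → prints [4, 7, 5, 72]
`print(shared)` → prints [4, 7, 5, 72]

Answer:
[4, 7, 5, 72]
[4, 7, 5, 72]
[4, 7, 5, 72]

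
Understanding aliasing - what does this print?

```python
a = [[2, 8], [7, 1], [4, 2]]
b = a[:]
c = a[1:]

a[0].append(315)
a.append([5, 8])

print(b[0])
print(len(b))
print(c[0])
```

Key concept: slice with nested mutation.
Step by step:
`a = [[2, 8], [7, 1], [4, 2]]` → a = [[2, 8], [7, 1], [4, 2]]
`b = a[:]` → b = [[2, 8], [7, 1], [4, 2]]
`c = a[1:]` → c = [[7, 1], [4, 2]]
`a[0].append(315)` → a = [[2, 8, 315], [7, 1], [4, 2]]; b = [[2, 8, 315], [7, 1], [4, 2]]
`a.append([5, 8])` → a = [[2, 8, 315], [7, 1], [4, 2], [5, 8]]
`print(b[0])` → prints [2, 8, 315]
`print(len(b))` → prints 3
`print(c[0])` → prints [7, 1]

Answer:
[2, 8, 315]
3
[7, 1]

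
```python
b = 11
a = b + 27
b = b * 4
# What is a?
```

Trace:
`b = 11` → b = 11
`a = b + 27` → a = 38
`b = b * 4` → b = 44
So a = 38

Answer: 38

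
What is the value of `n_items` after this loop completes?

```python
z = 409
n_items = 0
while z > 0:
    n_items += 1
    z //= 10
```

Count digits by repeated division by 10
`n_items` takes the values: 0 → 1 → 2 → 3

Answer: 3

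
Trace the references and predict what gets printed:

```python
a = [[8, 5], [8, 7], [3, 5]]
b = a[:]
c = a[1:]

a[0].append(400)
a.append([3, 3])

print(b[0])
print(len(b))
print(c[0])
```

Key concept: slice with nested mutation.
Step by step:
`a = [[8, 5], [8, 7], [3, 5]]` → a = [[8, 5], [8, 7], [3, 5]]
`b = a[:]` → b = [[8, 5], [8, 7], [3, 5]]
`c = a[1:]` → c = [[8, 7], [3, 5]]
`a[0].append(400)` → a = [[8, 5, 400], [8, 7], [3, 5]]; b = [[8, 5, 400], [8, 7], [3, 5]]
`a.append([3, 3])` → a = [[8, 5, 400], [8, 7], [3, 5], [3, 3]]
`print(b[0])` → prints [8, 5, 400]
`print(len(b))` → prints 3
`print(c[0])` → prints [8, 7]

Answer:
[8, 5, 400]
3
[8, 7]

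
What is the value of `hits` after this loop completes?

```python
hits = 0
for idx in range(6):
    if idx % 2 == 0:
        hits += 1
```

Count numbers divisible by 2 in range(6)
`hits` takes the values: 0 → 1 → 2 → 3

Answer: 3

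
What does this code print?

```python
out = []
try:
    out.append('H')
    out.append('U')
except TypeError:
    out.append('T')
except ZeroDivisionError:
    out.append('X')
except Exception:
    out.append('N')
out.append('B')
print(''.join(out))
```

Execution trace: 'H' (try body) → 'U' (try body, no exception) → 'B' (after the try/except). Output: HUB

Answer: HUB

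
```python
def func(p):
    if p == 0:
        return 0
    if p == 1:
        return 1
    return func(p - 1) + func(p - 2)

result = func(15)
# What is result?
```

Build up from base cases: func(0)=0, func(1)=1, func(2)=1, func(3)=2, func(4)=3, func(5)=5, func(6)=8, ..., func(15)=610

Answer: 610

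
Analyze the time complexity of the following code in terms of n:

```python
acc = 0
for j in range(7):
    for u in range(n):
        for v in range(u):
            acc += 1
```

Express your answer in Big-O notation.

Each loop level contributes: 1 × n × n. Multiplying the contributions gives O(n^2).

Answer: O(n^2)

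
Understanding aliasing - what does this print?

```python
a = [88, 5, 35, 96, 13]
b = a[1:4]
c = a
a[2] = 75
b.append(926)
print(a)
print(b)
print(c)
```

Key concept: slice vs alias.
Step by step:
`a = [88, 5, 35, 96, 13]` → a = [88, 5, 35, 96, 13]
`b = a[1:4]` → b = [5, 35, 96]
`c = a` → c = [88, 5, 35, 96, 13] (same object as a)
`a[2] = 75` → a = [88, 5, 75, 96, 13] (same object as c); c = [88, 5, 75, 96, 13] (same object as a)
`b.append(926)` → b = [5, 35, 96, 926]
`print(a)` → prints [88, 5, 75, 96, 13]
`print(b)` → prints [5, 35, 96, 926]
`print(c)` → prints [88, 5, 75, 96, 13]

Answer:
[88, 5, 75, 96, 13]
[5, 35, 96, 926]
[88, 5, 75, 96, 13]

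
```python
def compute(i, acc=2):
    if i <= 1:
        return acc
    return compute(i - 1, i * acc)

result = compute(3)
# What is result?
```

Accumulator trace (n, acc): (3, 2) -> (2, 6) -> (1, 12) -> return 12

Answer: 12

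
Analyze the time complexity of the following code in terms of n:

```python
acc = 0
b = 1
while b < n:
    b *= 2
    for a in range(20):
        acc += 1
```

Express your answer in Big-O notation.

Each loop level contributes: log n × 1. Multiplying the contributions gives O(log n).

Answer: O(log n)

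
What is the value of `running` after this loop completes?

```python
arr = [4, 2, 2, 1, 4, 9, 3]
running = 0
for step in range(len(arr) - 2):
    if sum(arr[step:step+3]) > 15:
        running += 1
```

Count windows with sum > 15
`running` takes the values: 0 → 1

Answer: 1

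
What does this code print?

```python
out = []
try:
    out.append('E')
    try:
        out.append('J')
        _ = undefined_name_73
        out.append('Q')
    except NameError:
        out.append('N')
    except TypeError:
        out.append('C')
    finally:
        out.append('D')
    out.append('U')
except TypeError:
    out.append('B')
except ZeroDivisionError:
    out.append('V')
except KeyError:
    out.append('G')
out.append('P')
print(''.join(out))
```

Execution trace: 'E' (try body) → 'J' (inner try body) → 'N' (inner except NameError) → 'D' (inner finally) → 'U' (try body, no exception) → 'P' (after the try/except). Output: EJNDUP

Answer: EJNDUP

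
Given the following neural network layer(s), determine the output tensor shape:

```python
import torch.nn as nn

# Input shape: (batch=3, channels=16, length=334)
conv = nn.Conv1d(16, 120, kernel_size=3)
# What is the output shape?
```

Input: (3, 16, 334) -> Output: (3, 120, 332)

Answer: (3, 120, 332)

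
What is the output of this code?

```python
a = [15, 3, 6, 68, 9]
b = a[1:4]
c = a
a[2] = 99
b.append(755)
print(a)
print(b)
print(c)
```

Key concept: slice vs alias.
Step by step:
`a = [15, 3, 6, 68, 9]` → a = [15, 3, 6, 68, 9]
`b = a[1:4]` → b = [3, 6, 68]
`c = a` → c = [15, 3, 6, 68, 9] (same object as a)
`a[2] = 99` → a = [15, 3, 99, 68, 9] (same object as c); c = [15, 3, 99, 68, 9] (same object as a)
`b.append(755)` → b = [3, 6, 68, 755]
`print(a)` → prints [15, 3, 99, 68, 9]
`print(b)` → prints [3, 6, 68, 755]
`print(c)` → prints [15, 3, 99, 68, 9]

Answer:
[15, 3, 99, 68, 9]
[3, 6, 68, 755]
[15, 3, 99, 68, 9]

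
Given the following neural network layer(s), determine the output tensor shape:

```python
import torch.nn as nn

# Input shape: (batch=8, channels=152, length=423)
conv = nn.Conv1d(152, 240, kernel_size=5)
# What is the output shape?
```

Input: (8, 152, 423) -> Output: (8, 240, 419)

Answer: (8, 240, 419)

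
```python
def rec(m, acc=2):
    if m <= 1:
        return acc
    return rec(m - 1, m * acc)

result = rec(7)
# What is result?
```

Accumulator trace (n, acc): (7, 2) -> (6, 14) -> (5, 84) -> (4, 420) -> (3, 1680) -> (2, 5040) -> (1, 10080) -> return 10080

Answer: 10080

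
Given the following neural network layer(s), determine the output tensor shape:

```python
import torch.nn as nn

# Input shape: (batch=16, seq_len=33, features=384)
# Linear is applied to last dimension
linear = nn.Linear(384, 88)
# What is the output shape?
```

Input: (16, 33, 384) -> Output: (16, 33, 88)

Answer: (16, 33, 88)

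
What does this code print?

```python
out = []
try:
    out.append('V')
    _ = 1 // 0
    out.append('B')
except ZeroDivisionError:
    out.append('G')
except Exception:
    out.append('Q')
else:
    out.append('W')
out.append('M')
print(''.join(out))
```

Execution trace: 'V' (try body) → 'G' (except ZeroDivisionError) → 'M' (after the try/except). Output: VGM

Answer: VGM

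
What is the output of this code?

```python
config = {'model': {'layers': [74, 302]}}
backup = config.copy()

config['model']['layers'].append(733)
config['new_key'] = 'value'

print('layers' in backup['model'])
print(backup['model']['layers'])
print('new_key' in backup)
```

Key concept: shallow copy gotcha with nested dict.
Step by step:
`config = {'model': {'layers': [74, 302]}}` → config = {'model': {'layers': [74, 302]}}
`backup = config.copy()` → backup = {'model': {'layers': [74, 302]}}
`config['model']['layers'].append(733)` → config = {'model': {'layers': [74, 302, 733]}}; backup = {'model': {'layers': [74, 302, 733]}}
`config['new_key'] = 'value'` → config = {'model': {'layers': [74, 302, 733]}, 'new_key': 'value'}
`print('layers' in backup['model'])` → prints True
`print(backup['model']['layers'])` → prints [74, 302, 733]
`print('new_key' in backup)` → prints False

Answer:
True
[74, 302, 733]
False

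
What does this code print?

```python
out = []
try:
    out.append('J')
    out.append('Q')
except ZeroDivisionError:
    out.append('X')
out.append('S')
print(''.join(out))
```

Execution trace: 'J' (try body) → 'Q' (try body, no exception) → 'S' (after the try/except). Output: JQS

Answer: JQS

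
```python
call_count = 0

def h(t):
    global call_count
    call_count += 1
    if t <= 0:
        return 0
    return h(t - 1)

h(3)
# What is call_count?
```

Linear recursion stepping by 1: 4 calls from t=3 down to ≤0.

Answer: 4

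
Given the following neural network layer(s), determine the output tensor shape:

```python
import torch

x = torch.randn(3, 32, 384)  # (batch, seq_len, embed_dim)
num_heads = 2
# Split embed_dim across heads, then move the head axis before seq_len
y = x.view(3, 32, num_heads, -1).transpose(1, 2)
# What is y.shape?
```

Input: (3, 32, 384) -> head_dim = 384 // 2 = 192; after view: (3, 32, 2, 192) -> after transpose(1, 2): (3, 2, 32, 192) -> Output: (3, 2, 32, 192)

Answer: (3, 2, 32, 192)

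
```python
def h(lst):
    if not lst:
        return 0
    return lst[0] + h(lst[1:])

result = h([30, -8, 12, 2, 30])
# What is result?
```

30 + (-8) + 12 + 2 + 30 + 0 = 66

Answer: 66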